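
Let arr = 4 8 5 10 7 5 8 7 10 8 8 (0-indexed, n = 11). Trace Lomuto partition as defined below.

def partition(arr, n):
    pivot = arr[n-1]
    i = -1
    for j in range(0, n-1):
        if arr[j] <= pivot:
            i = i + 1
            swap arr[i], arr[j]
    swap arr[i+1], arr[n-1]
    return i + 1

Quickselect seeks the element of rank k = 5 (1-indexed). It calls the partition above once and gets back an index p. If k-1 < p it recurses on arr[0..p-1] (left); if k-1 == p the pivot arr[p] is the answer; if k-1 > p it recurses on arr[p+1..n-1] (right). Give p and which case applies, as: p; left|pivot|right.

8; left

pivot=8, i=-1
j=0: 4≤8, i=0, swap(0,0) ⇒ 4 8 5 10 7 5 8 7 10 8 8
j=1: 8≤8, i=1, swap(1,1) ⇒ 4 8 5 10 7 5 8 7 10 8 8
j=2: 5≤8, i=2, swap(2,2) ⇒ 4 8 5 10 7 5 8 7 10 8 8
j=3: 10>8, skip
j=4: 7≤8, i=3, swap(3,4) ⇒ 4 8 5 7 10 5 8 7 10 8 8
j=5: 5≤8, i=4, swap(4,5) ⇒ 4 8 5 7 5 10 8 7 10 8 8
j=6: 8≤8, i=5, swap(5,6) ⇒ 4 8 5 7 5 8 10 7 10 8 8
j=7: 7≤8, i=6, swap(6,7) ⇒ 4 8 5 7 5 8 7 10 10 8 8
j=8: 10>8, skip
j=9: 8≤8, i=7, swap(7,9) ⇒ 4 8 5 7 5 8 7 8 10 10 8
swap(8,10) ⇒ 4 8 5 7 5 8 7 8 8 10 10; return 8
p = 8; k-1 = 4 < 8 ⇒ left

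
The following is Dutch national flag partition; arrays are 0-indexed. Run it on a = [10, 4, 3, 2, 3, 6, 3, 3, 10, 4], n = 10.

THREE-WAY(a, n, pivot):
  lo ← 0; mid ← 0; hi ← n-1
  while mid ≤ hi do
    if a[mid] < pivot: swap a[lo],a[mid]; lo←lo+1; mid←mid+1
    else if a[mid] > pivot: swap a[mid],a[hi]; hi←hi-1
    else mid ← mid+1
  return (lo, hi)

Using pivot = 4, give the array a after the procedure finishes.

pivot = 4; lo=0, mid=0, hi=9
a[mid]=10>4: swap a[0],a[9]; hi=8 → [4, 4, 3, 2, 3, 6, 3, 3, 10, 10]
a[mid]=4=4: mid=1
a[mid]=4=4: mid=2
a[mid]=3<4: swap a[0],a[2]; lo=1,mid=3 → [3, 4, 4, 2, 3, 6, 3, 3, 10, 10]
a[mid]=2<4: swap a[1],a[3]; lo=2,mid=4 → [3, 2, 4, 4, 3, 6, 3, 3, 10, 10]
a[mid]=3<4: swap a[2],a[4]; lo=3,mid=5 → [3, 2, 3, 4, 4, 6, 3, 3, 10, 10]
a[mid]=6>4: swap a[5],a[8]; hi=7 → [3, 2, 3, 4, 4, 10, 3, 3, 6, 10]
a[mid]=10>4: swap a[5],a[7]; hi=6 → [3, 2, 3, 4, 4, 3, 3, 10, 6, 10]
a[mid]=3<4: swap a[3],a[5]; lo=4,mid=6 → [3, 2, 3, 3, 4, 4, 3, 10, 6, 10]
a[mid]=3<4: swap a[4],a[6]; lo=5,mid=7 → [3, 2, 3, 3, 3, 4, 4, 10, 6, 10]
end: lo=5, hi=6; a = [3, 2, 3, 3, 3, 4, 4, 10, 6, 10]

[3, 2, 3, 3, 3, 4, 4, 10, 6, 10]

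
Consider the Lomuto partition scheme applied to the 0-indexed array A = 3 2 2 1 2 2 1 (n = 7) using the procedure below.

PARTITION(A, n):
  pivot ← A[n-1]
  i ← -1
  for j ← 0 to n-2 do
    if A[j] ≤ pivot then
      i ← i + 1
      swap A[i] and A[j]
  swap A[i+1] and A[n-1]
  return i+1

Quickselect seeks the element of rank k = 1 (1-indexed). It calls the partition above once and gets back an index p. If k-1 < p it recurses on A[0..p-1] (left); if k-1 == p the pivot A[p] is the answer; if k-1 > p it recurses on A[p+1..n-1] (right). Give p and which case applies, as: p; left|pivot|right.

pivot=1, i=-1
j=0: 3>1, skip
j=1: 2>1, skip
j=2: 2>1, skip
j=3: 1≤1, i=0, swap(0,3) ⇒ 1 2 2 3 2 2 1
j=4: 2>1, skip
j=5: 2>1, skip
swap(1,6) ⇒ 1 1 2 3 2 2 2; return 1
p = 1; k-1 = 0 < 1 ⇒ left

1; left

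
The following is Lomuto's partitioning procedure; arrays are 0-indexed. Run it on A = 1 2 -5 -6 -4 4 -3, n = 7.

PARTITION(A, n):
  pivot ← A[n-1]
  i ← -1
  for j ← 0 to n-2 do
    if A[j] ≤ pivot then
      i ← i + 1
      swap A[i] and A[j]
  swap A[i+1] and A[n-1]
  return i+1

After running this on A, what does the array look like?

pivot=-3, i=-1
j=0: 1>-3, skip
j=1: 2>-3, skip
j=2: -5≤-3, i=0, swap(0,2) ⇒ -5 2 1 -6 -4 4 -3
j=3: -6≤-3, i=1, swap(1,3) ⇒ -5 -6 1 2 -4 4 -3
j=4: -4≤-3, i=2, swap(2,4) ⇒ -5 -6 -4 2 1 4 -3
j=5: 4>-3, skip
swap(3,6) ⇒ -5 -6 -4 -3 1 4 2; return 3

-5 -6 -4 -3 1 4 2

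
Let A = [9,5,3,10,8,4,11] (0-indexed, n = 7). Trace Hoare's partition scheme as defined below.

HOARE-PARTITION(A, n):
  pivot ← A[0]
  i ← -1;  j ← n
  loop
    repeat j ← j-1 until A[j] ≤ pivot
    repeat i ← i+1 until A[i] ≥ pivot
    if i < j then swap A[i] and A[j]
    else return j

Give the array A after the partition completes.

[4,5,3,8,10,9,11]

pivot = A[0] = 9; i = -1, j = 7
j→5 (A[5]=4≤9), i→0 (A[0]=9≥9); i<j, swap → [4,5,3,10,8,9,11]
j→4 (A[4]=8≤9), i→3 (A[3]=10≥9); i<j, swap → [4,5,3,8,10,9,11]
j→3, i→4; i≥j, return j=3. A = [4,5,3,8,10,9,11]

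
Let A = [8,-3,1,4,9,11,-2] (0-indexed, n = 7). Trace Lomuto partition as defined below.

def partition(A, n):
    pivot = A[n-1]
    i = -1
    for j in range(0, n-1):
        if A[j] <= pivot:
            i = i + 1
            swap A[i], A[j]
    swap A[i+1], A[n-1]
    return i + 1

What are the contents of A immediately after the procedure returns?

pivot=-2, i=-1
j=0: 8>-2, skip
j=1: -3≤-2, i=0, swap(0,1) ⇒ [-3,8,1,4,9,11,-2]
j=2: 1>-2, skip
j=3: 4>-2, skip
j=4: 9>-2, skip
j=5: 11>-2, skip
swap(1,6) ⇒ [-3,-2,1,4,9,11,8]; return 1

[-3,-2,1,4,9,11,8]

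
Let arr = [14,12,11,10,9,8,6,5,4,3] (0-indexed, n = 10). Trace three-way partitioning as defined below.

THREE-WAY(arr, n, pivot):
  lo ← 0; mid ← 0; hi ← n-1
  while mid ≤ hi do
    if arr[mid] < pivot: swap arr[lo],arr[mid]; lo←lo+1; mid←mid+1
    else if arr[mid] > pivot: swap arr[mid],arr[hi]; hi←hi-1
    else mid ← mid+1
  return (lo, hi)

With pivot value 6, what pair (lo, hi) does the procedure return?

pivot = 6; lo=0, mid=0, hi=9
arr[mid]=14>6: swap arr[0],arr[9]; hi=8 → [3,12,11,10,9,8,6,5,4,14]
arr[mid]=3<6: swap arr[0],arr[0]; lo=1,mid=1 → [3,12,11,10,9,8,6,5,4,14]
arr[mid]=12>6: swap arr[1],arr[8]; hi=7 → [3,4,11,10,9,8,6,5,12,14]
arr[mid]=4<6: swap arr[1],arr[1]; lo=2,mid=2 → [3,4,11,10,9,8,6,5,12,14]
arr[mid]=11>6: swap arr[2],arr[7]; hi=6 → [3,4,5,10,9,8,6,11,12,14]
arr[mid]=5<6: swap arr[2],arr[2]; lo=3,mid=3 → [3,4,5,10,9,8,6,11,12,14]
arr[mid]=10>6: swap arr[3],arr[6]; hi=5 → [3,4,5,6,9,8,10,11,12,14]
arr[mid]=6=6: mid=4
arr[mid]=9>6: swap arr[4],arr[5]; hi=4 → [3,4,5,6,8,9,10,11,12,14]
arr[mid]=8>6: swap arr[4],arr[4]; hi=3 → [3,4,5,6,8,9,10,11,12,14]
end: lo=3, hi=3; arr = [3,4,5,6,8,9,10,11,12,14]

(3, 3)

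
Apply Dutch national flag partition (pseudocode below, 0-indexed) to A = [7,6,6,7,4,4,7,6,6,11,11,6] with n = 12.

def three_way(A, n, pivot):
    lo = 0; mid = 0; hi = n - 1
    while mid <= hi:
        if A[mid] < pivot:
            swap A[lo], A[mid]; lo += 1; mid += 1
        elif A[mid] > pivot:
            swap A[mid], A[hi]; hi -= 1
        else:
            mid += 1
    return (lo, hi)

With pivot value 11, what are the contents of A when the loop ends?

pivot = 11; lo=0, mid=0, hi=11
A[mid]=7<11: swap A[0],A[0]; lo=1,mid=1 → [7,6,6,7,4,4,7,6,6,11,11,6]
A[mid]=6<11: swap A[1],A[1]; lo=2,mid=2 → [7,6,6,7,4,4,7,6,6,11,11,6]
A[mid]=6<11: swap A[2],A[2]; lo=3,mid=3 → [7,6,6,7,4,4,7,6,6,11,11,6]
A[mid]=7<11: swap A[3],A[3]; lo=4,mid=4 → [7,6,6,7,4,4,7,6,6,11,11,6]
A[mid]=4<11: swap A[4],A[4]; lo=5,mid=5 → [7,6,6,7,4,4,7,6,6,11,11,6]
A[mid]=4<11: swap A[5],A[5]; lo=6,mid=6 → [7,6,6,7,4,4,7,6,6,11,11,6]
A[mid]=7<11: swap A[6],A[6]; lo=7,mid=7 → [7,6,6,7,4,4,7,6,6,11,11,6]
A[mid]=6<11: swap A[7],A[7]; lo=8,mid=8 → [7,6,6,7,4,4,7,6,6,11,11,6]
A[mid]=6<11: swap A[8],A[8]; lo=9,mid=9 → [7,6,6,7,4,4,7,6,6,11,11,6]
A[mid]=11=11: mid=10
A[mid]=11=11: mid=11
A[mid]=6<11: swap A[9],A[11]; lo=10,mid=12 → [7,6,6,7,4,4,7,6,6,6,11,11]
end: lo=10, hi=11; A = [7,6,6,7,4,4,7,6,6,6,11,11]

[7,6,6,7,4,4,7,6,6,6,11,11]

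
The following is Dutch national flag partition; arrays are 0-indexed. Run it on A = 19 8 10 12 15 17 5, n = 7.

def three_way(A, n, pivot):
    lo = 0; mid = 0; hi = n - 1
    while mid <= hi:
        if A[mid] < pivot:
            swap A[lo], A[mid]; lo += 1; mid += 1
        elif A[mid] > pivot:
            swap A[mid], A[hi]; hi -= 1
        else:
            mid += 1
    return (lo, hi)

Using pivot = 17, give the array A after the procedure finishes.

5 8 10 12 15 17 19

pivot = 17; lo=0, mid=0, hi=6
A[mid]=19>17: swap A[0],A[6]; hi=5 → 5 8 10 12 15 17 19
A[mid]=5<17: swap A[0],A[0]; lo=1,mid=1 → 5 8 10 12 15 17 19
A[mid]=8<17: swap A[1],A[1]; lo=2,mid=2 → 5 8 10 12 15 17 19
A[mid]=10<17: swap A[2],A[2]; lo=3,mid=3 → 5 8 10 12 15 17 19
A[mid]=12<17: swap A[3],A[3]; lo=4,mid=4 → 5 8 10 12 15 17 19
A[mid]=15<17: swap A[4],A[4]; lo=5,mid=5 → 5 8 10 12 15 17 19
A[mid]=17=17: mid=6
end: lo=5, hi=5; A = 5 8 10 12 15 17 19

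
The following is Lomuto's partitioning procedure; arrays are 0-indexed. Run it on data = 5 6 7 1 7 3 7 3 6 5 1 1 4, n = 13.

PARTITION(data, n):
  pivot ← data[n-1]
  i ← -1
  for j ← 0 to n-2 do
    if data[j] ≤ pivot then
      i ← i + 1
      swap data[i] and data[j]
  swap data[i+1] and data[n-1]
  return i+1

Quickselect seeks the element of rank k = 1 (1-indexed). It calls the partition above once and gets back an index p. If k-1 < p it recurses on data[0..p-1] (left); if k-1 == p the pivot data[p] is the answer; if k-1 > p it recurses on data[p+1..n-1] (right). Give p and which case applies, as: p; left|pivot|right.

5; left

pivot=4, i=-1
j=0: 5>4, skip
j=1: 6>4, skip
j=2: 7>4, skip
j=3: 1≤4, i=0, swap(0,3) ⇒ 1 6 7 5 7 3 7 3 6 5 1 1 4
j=4: 7>4, skip
j=5: 3≤4, i=1, swap(1,5) ⇒ 1 3 7 5 7 6 7 3 6 5 1 1 4
j=6: 7>4, skip
j=7: 3≤4, i=2, swap(2,7) ⇒ 1 3 3 5 7 6 7 7 6 5 1 1 4
j=8: 6>4, skip
j=9: 5>4, skip
j=10: 1≤4, i=3, swap(3,10) ⇒ 1 3 3 1 7 6 7 7 6 5 5 1 4
j=11: 1≤4, i=4, swap(4,11) ⇒ 1 3 3 1 1 6 7 7 6 5 5 7 4
swap(5,12) ⇒ 1 3 3 1 1 4 7 7 6 5 5 7 6; return 5
p = 5; k-1 = 0 < 5 ⇒ left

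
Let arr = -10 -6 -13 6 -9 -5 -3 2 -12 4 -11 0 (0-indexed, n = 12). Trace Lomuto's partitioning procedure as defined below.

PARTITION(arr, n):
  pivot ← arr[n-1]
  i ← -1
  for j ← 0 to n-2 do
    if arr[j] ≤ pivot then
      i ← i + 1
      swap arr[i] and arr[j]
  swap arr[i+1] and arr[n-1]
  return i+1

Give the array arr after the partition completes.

-10 -6 -13 -9 -5 -3 -12 -11 0 4 2 6

pivot=0, i=-1
j=0: -10≤0, i=0, swap(0,0) ⇒ -10 -6 -13 6 -9 -5 -3 2 -12 4 -11 0
j=1: -6≤0, i=1, swap(1,1) ⇒ -10 -6 -13 6 -9 -5 -3 2 -12 4 -11 0
j=2: -13≤0, i=2, swap(2,2) ⇒ -10 -6 -13 6 -9 -5 -3 2 -12 4 -11 0
j=3: 6>0, skip
j=4: -9≤0, i=3, swap(3,4) ⇒ -10 -6 -13 -9 6 -5 -3 2 -12 4 -11 0
j=5: -5≤0, i=4, swap(4,5) ⇒ -10 -6 -13 -9 -5 6 -3 2 -12 4 -11 0
j=6: -3≤0, i=5, swap(5,6) ⇒ -10 -6 -13 -9 -5 -3 6 2 -12 4 -11 0
j=7: 2>0, skip
j=8: -12≤0, i=6, swap(6,8) ⇒ -10 -6 -13 -9 -5 -3 -12 2 6 4 -11 0
j=9: 4>0, skip
j=10: -11≤0, i=7, swap(7,10) ⇒ -10 -6 -13 -9 -5 -3 -12 -11 6 4 2 0
swap(8,11) ⇒ -10 -6 -13 -9 -5 -3 -12 -11 0 4 2 6; return 8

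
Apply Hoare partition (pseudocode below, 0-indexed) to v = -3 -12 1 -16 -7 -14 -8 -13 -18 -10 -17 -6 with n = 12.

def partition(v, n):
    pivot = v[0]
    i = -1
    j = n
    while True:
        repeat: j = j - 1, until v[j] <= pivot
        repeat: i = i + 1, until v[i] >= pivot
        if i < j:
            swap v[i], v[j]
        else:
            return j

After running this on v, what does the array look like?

pivot = v[0] = -3; i = -1, j = 12
j→11 (v[11]=-6≤-3), i→0 (v[0]=-3≥-3); i<j, swap → -6 -12 1 -16 -7 -14 -8 -13 -18 -10 -17 -3
j→10 (v[10]=-17≤-3), i→2 (v[2]=1≥-3); i<j, swap → -6 -12 -17 -16 -7 -14 -8 -13 -18 -10 1 -3
j→9, i→10; i≥j, return j=9. v = -6 -12 -17 -16 -7 -14 -8 -13 -18 -10 1 -3

-6 -12 -17 -16 -7 -14 -8 -13 -18 -10 1 -3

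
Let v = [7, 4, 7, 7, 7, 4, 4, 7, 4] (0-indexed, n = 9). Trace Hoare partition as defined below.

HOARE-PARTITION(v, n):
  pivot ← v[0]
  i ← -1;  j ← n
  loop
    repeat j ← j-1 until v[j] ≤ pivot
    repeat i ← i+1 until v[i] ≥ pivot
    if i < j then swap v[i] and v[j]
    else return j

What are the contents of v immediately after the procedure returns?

pivot=7
j stops at 8 (4), i stops at 0 (7); swap ⇒ [4, 4, 7, 7, 7, 4, 4, 7, 7]
j stops at 7 (7), i stops at 2 (7); swap ⇒ [4, 4, 7, 7, 7, 4, 4, 7, 7]
j stops at 6 (4), i stops at 3 (7); swap ⇒ [4, 4, 7, 4, 7, 4, 7, 7, 7]
j stops at 5 (4), i stops at 4 (7); swap ⇒ [4, 4, 7, 4, 4, 7, 7, 7, 7]
j stops at 4, i stops at 5; i≥j ⇒ return 4. v=[4, 4, 7, 4, 4, 7, 7, 7, 7]

[4, 4, 7, 4, 4, 7, 7, 7, 7]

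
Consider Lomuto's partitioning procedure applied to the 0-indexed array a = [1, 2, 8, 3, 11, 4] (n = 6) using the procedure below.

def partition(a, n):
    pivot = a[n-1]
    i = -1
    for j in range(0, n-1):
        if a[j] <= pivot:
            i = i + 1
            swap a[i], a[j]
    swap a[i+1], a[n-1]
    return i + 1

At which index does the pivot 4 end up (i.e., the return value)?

pivot=4, i=-1
j=0: 1≤4, i=0, swap(0,0) ⇒ [1, 2, 8, 3, 11, 4]
j=1: 2≤4, i=1, swap(1,1) ⇒ [1, 2, 8, 3, 11, 4]
j=2: 8>4, skip
j=3: 3≤4, i=2, swap(2,3) ⇒ [1, 2, 3, 8, 11, 4]
j=4: 11>4, skip
swap(3,5) ⇒ [1, 2, 3, 4, 11, 8]; return 3

3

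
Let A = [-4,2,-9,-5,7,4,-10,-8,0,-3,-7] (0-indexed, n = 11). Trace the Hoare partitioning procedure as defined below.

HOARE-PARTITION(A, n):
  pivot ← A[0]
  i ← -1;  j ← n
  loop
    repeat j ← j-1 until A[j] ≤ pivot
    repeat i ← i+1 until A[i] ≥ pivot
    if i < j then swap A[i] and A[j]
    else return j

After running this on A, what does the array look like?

[-7,-8,-9,-5,-10,4,7,2,0,-3,-4]

pivot=-4
j stops at 10 (-7), i stops at 0 (-4); swap ⇒ [-7,2,-9,-5,7,4,-10,-8,0,-3,-4]
j stops at 7 (-8), i stops at 1 (2); swap ⇒ [-7,-8,-9,-5,7,4,-10,2,0,-3,-4]
j stops at 6 (-10), i stops at 4 (7); swap ⇒ [-7,-8,-9,-5,-10,4,7,2,0,-3,-4]
j stops at 4, i stops at 5; i≥j ⇒ return 4. A=[-7,-8,-9,-5,-10,4,7,2,0,-3,-4]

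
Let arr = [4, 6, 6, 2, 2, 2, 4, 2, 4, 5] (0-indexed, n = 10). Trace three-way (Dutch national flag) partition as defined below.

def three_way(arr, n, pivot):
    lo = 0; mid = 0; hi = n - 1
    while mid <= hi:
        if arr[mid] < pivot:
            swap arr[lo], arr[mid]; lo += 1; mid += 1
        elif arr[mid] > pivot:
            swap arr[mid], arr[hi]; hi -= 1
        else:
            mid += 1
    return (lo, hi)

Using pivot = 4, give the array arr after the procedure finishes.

pivot = 4; lo=0, mid=0, hi=9
arr[mid]=4=4: mid=1
arr[mid]=6>4: swap arr[1],arr[9]; hi=8 → [4, 5, 6, 2, 2, 2, 4, 2, 4, 6]
arr[mid]=5>4: swap arr[1],arr[8]; hi=7 → [4, 4, 6, 2, 2, 2, 4, 2, 5, 6]
arr[mid]=4=4: mid=2
arr[mid]=6>4: swap arr[2],arr[7]; hi=6 → [4, 4, 2, 2, 2, 2, 4, 6, 5, 6]
arr[mid]=2<4: swap arr[0],arr[2]; lo=1,mid=3 → [2, 4, 4, 2, 2, 2, 4, 6, 5, 6]
arr[mid]=2<4: swap arr[1],arr[3]; lo=2,mid=4 → [2, 2, 4, 4, 2, 2, 4, 6, 5, 6]
arr[mid]=2<4: swap arr[2],arr[4]; lo=3,mid=5 → [2, 2, 2, 4, 4, 2, 4, 6, 5, 6]
arr[mid]=2<4: swap arr[3],arr[5]; lo=4,mid=6 → [2, 2, 2, 2, 4, 4, 4, 6, 5, 6]
arr[mid]=4=4: mid=7
end: lo=4, hi=6; arr = [2, 2, 2, 2, 4, 4, 4, 6, 5, 6]

[2, 2, 2, 2, 4, 4, 4, 6, 5, 6]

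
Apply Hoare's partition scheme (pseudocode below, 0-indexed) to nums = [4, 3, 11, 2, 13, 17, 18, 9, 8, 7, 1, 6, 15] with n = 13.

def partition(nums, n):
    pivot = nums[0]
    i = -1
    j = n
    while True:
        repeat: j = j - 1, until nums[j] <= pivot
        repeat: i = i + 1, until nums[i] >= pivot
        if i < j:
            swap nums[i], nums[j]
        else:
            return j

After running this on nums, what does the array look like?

[1, 3, 2, 11, 13, 17, 18, 9, 8, 7, 4, 6, 15]

pivot=4
j stops at 10 (1), i stops at 0 (4); swap ⇒ [1, 3, 11, 2, 13, 17, 18, 9, 8, 7, 4, 6, 15]
j stops at 3 (2), i stops at 2 (11); swap ⇒ [1, 3, 2, 11, 13, 17, 18, 9, 8, 7, 4, 6, 15]
j stops at 2, i stops at 3; i≥j ⇒ return 2. nums=[1, 3, 2, 11, 13, 17, 18, 9, 8, 7, 4, 6, 15]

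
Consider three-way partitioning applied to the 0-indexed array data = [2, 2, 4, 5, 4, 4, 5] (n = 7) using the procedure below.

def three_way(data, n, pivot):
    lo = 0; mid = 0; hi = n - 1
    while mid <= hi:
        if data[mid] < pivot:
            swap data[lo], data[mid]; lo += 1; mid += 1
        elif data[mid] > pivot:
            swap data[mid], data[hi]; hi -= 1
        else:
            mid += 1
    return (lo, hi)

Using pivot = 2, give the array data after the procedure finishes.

lo=0 mid=0 hi=6
2=2: mid=1
2=2: mid=2
4>2: swap(2,6), hi=5 ⇒ [2, 2, 5, 5, 4, 4, 4]
5>2: swap(2,5), hi=4 ⇒ [2, 2, 4, 5, 4, 5, 4]
4>2: swap(2,4), hi=3 ⇒ [2, 2, 4, 5, 4, 5, 4]
4>2: swap(2,3), hi=2 ⇒ [2, 2, 5, 4, 4, 5, 4]
5>2: swap(2,2), hi=1 ⇒ [2, 2, 5, 4, 4, 5, 4]
done. lo=0 hi=1; data=[2, 2, 5, 4, 4, 5, 4]

[2, 2, 5, 4, 4, 5, 4]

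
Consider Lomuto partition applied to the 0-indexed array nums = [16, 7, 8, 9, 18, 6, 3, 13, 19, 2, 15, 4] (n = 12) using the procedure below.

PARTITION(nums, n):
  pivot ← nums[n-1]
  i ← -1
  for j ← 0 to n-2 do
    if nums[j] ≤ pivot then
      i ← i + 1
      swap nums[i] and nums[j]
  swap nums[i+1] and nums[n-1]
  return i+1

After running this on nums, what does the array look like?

[3, 2, 4, 9, 18, 6, 16, 13, 19, 7, 15, 8]

pivot = nums[11] = 4; i = -1
j=0: nums[0]=16 > 4 → no swap
j=1: nums[1]=7 > 4 → no swap
j=2: nums[2]=8 > 4 → no swap
j=3: nums[3]=9 > 4 → no swap
j=4: nums[4]=18 > 4 → no swap
j=5: nums[5]=6 > 4 → no swap
j=6: nums[6]=3 ≤ 4 → i=0, swap nums[0],nums[6] → [3, 7, 8, 9, 18, 6, 16, 13, 19, 2, 15, 4]
j=7: nums[7]=13 > 4 → no swap
j=8: nums[8]=19 > 4 → no swap
j=9: nums[9]=2 ≤ 4 → i=1, swap nums[1],nums[9] → [3, 2, 8, 9, 18, 6, 16, 13, 19, 7, 15, 4]
j=10: nums[10]=15 > 4 → no swap
final swap nums[2],nums[11] → [3, 2, 4, 9, 18, 6, 16, 13, 19, 7, 15, 8]; return 2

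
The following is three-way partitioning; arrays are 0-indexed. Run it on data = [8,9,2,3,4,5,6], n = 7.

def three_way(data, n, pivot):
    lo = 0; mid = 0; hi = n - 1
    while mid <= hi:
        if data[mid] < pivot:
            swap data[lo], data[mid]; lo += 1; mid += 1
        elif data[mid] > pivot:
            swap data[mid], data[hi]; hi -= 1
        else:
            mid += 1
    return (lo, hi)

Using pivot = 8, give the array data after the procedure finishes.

lo=0 mid=0 hi=6
8=8: mid=1
9>8: swap(1,6), hi=5 ⇒ [8,6,2,3,4,5,9]
6<8: swap(0,1), lo=1 mid=2 ⇒ [6,8,2,3,4,5,9]
2<8: swap(1,2), lo=2 mid=3 ⇒ [6,2,8,3,4,5,9]
3<8: swap(2,3), lo=3 mid=4 ⇒ [6,2,3,8,4,5,9]
4<8: swap(3,4), lo=4 mid=5 ⇒ [6,2,3,4,8,5,9]
5<8: swap(4,5), lo=5 mid=6 ⇒ [6,2,3,4,5,8,9]
done. lo=5 hi=5; data=[6,2,3,4,5,8,9]

[6,2,3,4,5,8,9]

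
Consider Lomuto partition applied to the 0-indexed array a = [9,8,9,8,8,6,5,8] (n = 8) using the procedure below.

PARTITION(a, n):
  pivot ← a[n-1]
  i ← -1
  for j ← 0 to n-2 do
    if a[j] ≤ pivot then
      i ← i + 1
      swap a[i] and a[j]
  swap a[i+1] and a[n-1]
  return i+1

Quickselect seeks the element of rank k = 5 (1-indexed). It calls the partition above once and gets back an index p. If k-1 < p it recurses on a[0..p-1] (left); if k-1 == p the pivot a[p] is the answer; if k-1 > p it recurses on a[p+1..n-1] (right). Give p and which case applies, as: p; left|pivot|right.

pivot=8, i=-1
j=0: 9>8, skip
j=1: 8≤8, i=0, swap(0,1) ⇒ [8,9,9,8,8,6,5,8]
j=2: 9>8, skip
j=3: 8≤8, i=1, swap(1,3) ⇒ [8,8,9,9,8,6,5,8]
j=4: 8≤8, i=2, swap(2,4) ⇒ [8,8,8,9,9,6,5,8]
j=5: 6≤8, i=3, swap(3,5) ⇒ [8,8,8,6,9,9,5,8]
j=6: 5≤8, i=4, swap(4,6) ⇒ [8,8,8,6,5,9,9,8]
swap(5,7) ⇒ [8,8,8,6,5,8,9,9]; return 5
p = 5; k-1 = 4 < 5 ⇒ left

5; left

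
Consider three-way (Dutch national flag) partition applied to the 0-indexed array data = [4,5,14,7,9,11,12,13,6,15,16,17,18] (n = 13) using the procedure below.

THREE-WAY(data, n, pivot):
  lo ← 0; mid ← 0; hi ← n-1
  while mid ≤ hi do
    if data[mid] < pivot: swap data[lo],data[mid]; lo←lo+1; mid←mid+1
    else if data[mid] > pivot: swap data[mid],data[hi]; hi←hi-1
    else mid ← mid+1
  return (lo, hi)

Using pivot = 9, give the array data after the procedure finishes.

[4,5,6,7,9,12,13,11,15,16,17,18,14]

pivot = 9; lo=0, mid=0, hi=12
data[mid]=4<9: swap data[0],data[0]; lo=1,mid=1 → [4,5,14,7,9,11,12,13,6,15,16,17,18]
data[mid]=5<9: swap data[1],data[1]; lo=2,mid=2 → [4,5,14,7,9,11,12,13,6,15,16,17,18]
data[mid]=14>9: swap data[2],data[12]; hi=11 → [4,5,18,7,9,11,12,13,6,15,16,17,14]
data[mid]=18>9: swap data[2],data[11]; hi=10 → [4,5,17,7,9,11,12,13,6,15,16,18,14]
data[mid]=17>9: swap data[2],data[10]; hi=9 → [4,5,16,7,9,11,12,13,6,15,17,18,14]
data[mid]=16>9: swap data[2],data[9]; hi=8 → [4,5,15,7,9,11,12,13,6,16,17,18,14]
data[mid]=15>9: swap data[2],data[8]; hi=7 → [4,5,6,7,9,11,12,13,15,16,17,18,14]
data[mid]=6<9: swap data[2],data[2]; lo=3,mid=3 → [4,5,6,7,9,11,12,13,15,16,17,18,14]
data[mid]=7<9: swap data[3],data[3]; lo=4,mid=4 → [4,5,6,7,9,11,12,13,15,16,17,18,14]
data[mid]=9=9: mid=5
data[mid]=11>9: swap data[5],data[7]; hi=6 → [4,5,6,7,9,13,12,11,15,16,17,18,14]
data[mid]=13>9: swap data[5],data[6]; hi=5 → [4,5,6,7,9,12,13,11,15,16,17,18,14]
data[mid]=12>9: swap data[5],data[5]; hi=4 → [4,5,6,7,9,12,13,11,15,16,17,18,14]
end: lo=4, hi=4; data = [4,5,6,7,9,12,13,11,15,16,17,18,14]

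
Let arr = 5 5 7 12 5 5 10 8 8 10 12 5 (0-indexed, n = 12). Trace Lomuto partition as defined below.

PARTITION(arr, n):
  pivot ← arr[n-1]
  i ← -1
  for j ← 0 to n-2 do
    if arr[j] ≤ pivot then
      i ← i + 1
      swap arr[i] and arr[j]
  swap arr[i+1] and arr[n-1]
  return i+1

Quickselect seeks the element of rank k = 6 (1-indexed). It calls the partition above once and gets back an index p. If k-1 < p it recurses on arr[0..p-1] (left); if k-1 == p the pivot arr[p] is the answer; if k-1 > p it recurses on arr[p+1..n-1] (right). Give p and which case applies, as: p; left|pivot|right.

4; right

pivot = arr[11] = 5; i = -1
j=0: arr[0]=5 ≤ 5 → i=0, swap arr[0],arr[0] (no change) → 5 5 7 12 5 5 10 8 8 10 12 5
j=1: arr[1]=5 ≤ 5 → i=1, swap arr[1],arr[1] (no change) → 5 5 7 12 5 5 10 8 8 10 12 5
j=2: arr[2]=7 > 5 → no swap
j=3: arr[3]=12 > 5 → no swap
j=4: arr[4]=5 ≤ 5 → i=2, swap arr[2],arr[4] → 5 5 5 12 7 5 10 8 8 10 12 5
j=5: arr[5]=5 ≤ 5 → i=3, swap arr[3],arr[5] → 5 5 5 5 7 12 10 8 8 10 12 5
j=6: arr[6]=10 > 5 → no swap
j=7: arr[7]=8 > 5 → no swap
j=8: arr[8]=8 > 5 → no swap
j=9: arr[9]=10 > 5 → no swap
j=10: arr[10]=12 > 5 → no swap
final swap arr[4],arr[11] → 5 5 5 5 5 12 10 8 8 10 12 7; return 4
p = 4; k-1 = 5 > 4 ⇒ right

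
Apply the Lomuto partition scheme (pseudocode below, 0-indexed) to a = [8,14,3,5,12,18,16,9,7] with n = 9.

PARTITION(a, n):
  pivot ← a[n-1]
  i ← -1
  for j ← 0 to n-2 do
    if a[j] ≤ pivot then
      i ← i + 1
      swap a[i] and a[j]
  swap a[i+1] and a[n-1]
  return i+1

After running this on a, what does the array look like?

pivot = a[8] = 7; i = -1
j=0: a[0]=8 > 7 → no swap
j=1: a[1]=14 > 7 → no swap
j=2: a[2]=3 ≤ 7 → i=0, swap a[0],a[2] → [3,14,8,5,12,18,16,9,7]
j=3: a[3]=5 ≤ 7 → i=1, swap a[1],a[3] → [3,5,8,14,12,18,16,9,7]
j=4: a[4]=12 > 7 → no swap
j=5: a[5]=18 > 7 → no swap
j=6: a[6]=16 > 7 → no swap
j=7: a[7]=9 > 7 → no swap
final swap a[2],a[8] → [3,5,7,14,12,18,16,9,8]; return 2

[3,5,7,14,12,18,16,9,8]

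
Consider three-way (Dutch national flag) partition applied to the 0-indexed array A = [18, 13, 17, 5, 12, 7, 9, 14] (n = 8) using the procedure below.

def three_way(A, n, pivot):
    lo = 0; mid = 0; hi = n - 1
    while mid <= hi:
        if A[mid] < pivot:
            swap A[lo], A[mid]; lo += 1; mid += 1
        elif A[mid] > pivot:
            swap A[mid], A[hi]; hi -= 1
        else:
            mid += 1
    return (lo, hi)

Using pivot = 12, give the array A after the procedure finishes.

[9, 7, 5, 12, 17, 13, 14, 18]

lo=0 mid=0 hi=7
18>12: swap(0,7), hi=6 ⇒ [14, 13, 17, 5, 12, 7, 9, 18]
14>12: swap(0,6), hi=5 ⇒ [9, 13, 17, 5, 12, 7, 14, 18]
9<12: swap(0,0), lo=1 mid=1 ⇒ [9, 13, 17, 5, 12, 7, 14, 18]
13>12: swap(1,5), hi=4 ⇒ [9, 7, 17, 5, 12, 13, 14, 18]
7<12: swap(1,1), lo=2 mid=2 ⇒ [9, 7, 17, 5, 12, 13, 14, 18]
17>12: swap(2,4), hi=3 ⇒ [9, 7, 12, 5, 17, 13, 14, 18]
12=12: mid=3
5<12: swap(2,3), lo=3 mid=4 ⇒ [9, 7, 5, 12, 17, 13, 14, 18]
done. lo=3 hi=3; A=[9, 7, 5, 12, 17, 13, 14, 18]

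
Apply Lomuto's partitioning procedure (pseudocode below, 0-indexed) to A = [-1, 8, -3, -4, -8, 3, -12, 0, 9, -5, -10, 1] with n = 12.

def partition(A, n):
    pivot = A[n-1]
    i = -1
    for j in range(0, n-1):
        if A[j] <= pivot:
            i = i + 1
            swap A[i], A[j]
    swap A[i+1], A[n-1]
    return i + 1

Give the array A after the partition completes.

[-1, -3, -4, -8, -12, 0, -5, -10, 1, 8, 3, 9]

pivot = A[11] = 1; i = -1
j=0: A[0]=-1 ≤ 1 → i=0, swap A[0],A[0] (no change) → [-1, 8, -3, -4, -8, 3, -12, 0, 9, -5, -10, 1]
j=1: A[1]=8 > 1 → no swap
j=2: A[2]=-3 ≤ 1 → i=1, swap A[1],A[2] → [-1, -3, 8, -4, -8, 3, -12, 0, 9, -5, -10, 1]
j=3: A[3]=-4 ≤ 1 → i=2, swap A[2],A[3] → [-1, -3, -4, 8, -8, 3, -12, 0, 9, -5, -10, 1]
j=4: A[4]=-8 ≤ 1 → i=3, swap A[3],A[4] → [-1, -3, -4, -8, 8, 3, -12, 0, 9, -5, -10, 1]
j=5: A[5]=3 > 1 → no swap
j=6: A[6]=-12 ≤ 1 → i=4, swap A[4],A[6] → [-1, -3, -4, -8, -12, 3, 8, 0, 9, -5, -10, 1]
j=7: A[7]=0 ≤ 1 → i=5, swap A[5],A[7] → [-1, -3, -4, -8, -12, 0, 8, 3, 9, -5, -10, 1]
j=8: A[8]=9 > 1 → no swap
j=9: A[9]=-5 ≤ 1 → i=6, swap A[6],A[9] → [-1, -3, -4, -8, -12, 0, -5, 3, 9, 8, -10, 1]
j=10: A[10]=-10 ≤ 1 → i=7, swap A[7],A[10] → [-1, -3, -4, -8, -12, 0, -5, -10, 9, 8, 3, 1]
final swap A[8],A[11] → [-1, -3, -4, -8, -12, 0, -5, -10, 1, 8, 3, 9]; return 8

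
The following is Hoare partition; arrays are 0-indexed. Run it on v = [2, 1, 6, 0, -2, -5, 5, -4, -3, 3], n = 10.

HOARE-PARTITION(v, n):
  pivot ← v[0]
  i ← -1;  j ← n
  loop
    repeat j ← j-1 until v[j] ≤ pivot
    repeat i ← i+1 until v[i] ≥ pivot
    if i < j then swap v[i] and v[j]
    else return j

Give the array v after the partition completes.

pivot=2
j stops at 8 (-3), i stops at 0 (2); swap ⇒ [-3, 1, 6, 0, -2, -5, 5, -4, 2, 3]
j stops at 7 (-4), i stops at 2 (6); swap ⇒ [-3, 1, -4, 0, -2, -5, 5, 6, 2, 3]
j stops at 5, i stops at 6; i≥j ⇒ return 5. v=[-3, 1, -4, 0, -2, -5, 5, 6, 2, 3]

[-3, 1, -4, 0, -2, -5, 5, 6, 2, 3]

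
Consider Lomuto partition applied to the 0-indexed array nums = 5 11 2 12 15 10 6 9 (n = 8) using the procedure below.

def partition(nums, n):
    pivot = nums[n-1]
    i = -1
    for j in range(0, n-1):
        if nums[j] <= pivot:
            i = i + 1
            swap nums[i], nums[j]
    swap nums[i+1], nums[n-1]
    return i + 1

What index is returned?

pivot=9, i=-1
j=0: 5≤9, i=0, swap(0,0) ⇒ 5 11 2 12 15 10 6 9
j=1: 11>9, skip
j=2: 2≤9, i=1, swap(1,2) ⇒ 5 2 11 12 15 10 6 9
j=3: 12>9, skip
j=4: 15>9, skip
j=5: 10>9, skip
j=6: 6≤9, i=2, swap(2,6) ⇒ 5 2 6 12 15 10 11 9
swap(3,7) ⇒ 5 2 6 9 15 10 11 12; return 3

3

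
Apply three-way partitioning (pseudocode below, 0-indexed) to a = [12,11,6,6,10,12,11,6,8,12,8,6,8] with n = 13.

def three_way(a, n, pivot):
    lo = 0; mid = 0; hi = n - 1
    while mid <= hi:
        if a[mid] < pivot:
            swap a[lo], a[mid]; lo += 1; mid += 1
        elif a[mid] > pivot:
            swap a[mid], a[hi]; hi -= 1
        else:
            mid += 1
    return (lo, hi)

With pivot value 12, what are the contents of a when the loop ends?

lo=0 mid=0 hi=12
12=12: mid=1
11<12: swap(0,1), lo=1 mid=2 ⇒ [11,12,6,6,10,12,11,6,8,12,8,6,8]
6<12: swap(1,2), lo=2 mid=3 ⇒ [11,6,12,6,10,12,11,6,8,12,8,6,8]
6<12: swap(2,3), lo=3 mid=4 ⇒ [11,6,6,12,10,12,11,6,8,12,8,6,8]
10<12: swap(3,4), lo=4 mid=5 ⇒ [11,6,6,10,12,12,11,6,8,12,8,6,8]
12=12: mid=6
11<12: swap(4,6), lo=5 mid=7 ⇒ [11,6,6,10,11,12,12,6,8,12,8,6,8]
6<12: swap(5,7), lo=6 mid=8 ⇒ [11,6,6,10,11,6,12,12,8,12,8,6,8]
8<12: swap(6,8), lo=7 mid=9 ⇒ [11,6,6,10,11,6,8,12,12,12,8,6,8]
12=12: mid=10
8<12: swap(7,10), lo=8 mid=11 ⇒ [11,6,6,10,11,6,8,8,12,12,12,6,8]
6<12: swap(8,11), lo=9 mid=12 ⇒ [11,6,6,10,11,6,8,8,6,12,12,12,8]
8<12: swap(9,12), lo=10 mid=13 ⇒ [11,6,6,10,11,6,8,8,6,8,12,12,12]
done. lo=10 hi=12; a=[11,6,6,10,11,6,8,8,6,8,12,12,12]

[11,6,6,10,11,6,8,8,6,8,12,12,12]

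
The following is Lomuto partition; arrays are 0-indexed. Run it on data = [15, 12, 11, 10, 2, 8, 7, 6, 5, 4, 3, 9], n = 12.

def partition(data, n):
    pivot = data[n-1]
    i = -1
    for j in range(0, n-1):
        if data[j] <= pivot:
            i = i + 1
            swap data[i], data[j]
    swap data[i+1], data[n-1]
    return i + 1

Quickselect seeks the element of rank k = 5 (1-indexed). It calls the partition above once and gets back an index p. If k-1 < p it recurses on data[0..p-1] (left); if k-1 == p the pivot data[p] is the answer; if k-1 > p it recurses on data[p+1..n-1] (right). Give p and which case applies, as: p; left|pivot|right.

7; left

pivot=9, i=-1
j=0: 15>9, skip
j=1: 12>9, skip
j=2: 11>9, skip
j=3: 10>9, skip
j=4: 2≤9, i=0, swap(0,4) ⇒ [2, 12, 11, 10, 15, 8, 7, 6, 5, 4, 3, 9]
j=5: 8≤9, i=1, swap(1,5) ⇒ [2, 8, 11, 10, 15, 12, 7, 6, 5, 4, 3, 9]
j=6: 7≤9, i=2, swap(2,6) ⇒ [2, 8, 7, 10, 15, 12, 11, 6, 5, 4, 3, 9]
j=7: 6≤9, i=3, swap(3,7) ⇒ [2, 8, 7, 6, 15, 12, 11, 10, 5, 4, 3, 9]
j=8: 5≤9, i=4, swap(4,8) ⇒ [2, 8, 7, 6, 5, 12, 11, 10, 15, 4, 3, 9]
j=9: 4≤9, i=5, swap(5,9) ⇒ [2, 8, 7, 6, 5, 4, 11, 10, 15, 12, 3, 9]
j=10: 3≤9, i=6, swap(6,10) ⇒ [2, 8, 7, 6, 5, 4, 3, 10, 15, 12, 11, 9]
swap(7,11) ⇒ [2, 8, 7, 6, 5, 4, 3, 9, 15, 12, 11, 10]; return 7
p = 7; k-1 = 4 < 7 ⇒ left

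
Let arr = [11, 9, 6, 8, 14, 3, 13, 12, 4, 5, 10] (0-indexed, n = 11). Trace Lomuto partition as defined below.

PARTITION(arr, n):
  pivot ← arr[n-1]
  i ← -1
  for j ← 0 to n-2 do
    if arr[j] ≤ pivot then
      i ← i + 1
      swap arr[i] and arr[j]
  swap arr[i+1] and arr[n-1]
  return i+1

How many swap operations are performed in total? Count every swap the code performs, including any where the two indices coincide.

7

pivot=10, i=-1
j=0: 11>10, skip
j=1: 9≤10, i=0, swap(0,1) ⇒ [9, 11, 6, 8, 14, 3, 13, 12, 4, 5, 10]
j=2: 6≤10, i=1, swap(1,2) ⇒ [9, 6, 11, 8, 14, 3, 13, 12, 4, 5, 10]
j=3: 8≤10, i=2, swap(2,3) ⇒ [9, 6, 8, 11, 14, 3, 13, 12, 4, 5, 10]
j=4: 14>10, skip
j=5: 3≤10, i=3, swap(3,5) ⇒ [9, 6, 8, 3, 14, 11, 13, 12, 4, 5, 10]
j=6: 13>10, skip
j=7: 12>10, skip
j=8: 4≤10, i=4, swap(4,8) ⇒ [9, 6, 8, 3, 4, 11, 13, 12, 14, 5, 10]
j=9: 5≤10, i=5, swap(5,9) ⇒ [9, 6, 8, 3, 4, 5, 13, 12, 14, 11, 10]
swap(6,10) ⇒ [9, 6, 8, 3, 4, 5, 10, 12, 14, 11, 13]; return 6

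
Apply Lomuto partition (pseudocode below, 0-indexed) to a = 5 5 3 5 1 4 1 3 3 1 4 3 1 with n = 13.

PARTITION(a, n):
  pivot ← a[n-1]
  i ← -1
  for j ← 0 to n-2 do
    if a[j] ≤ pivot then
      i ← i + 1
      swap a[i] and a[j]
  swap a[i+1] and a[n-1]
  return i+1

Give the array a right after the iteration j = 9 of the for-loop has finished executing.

pivot = a[12] = 1; i = -1
j=0: a[0]=5 > 1 → no swap
j=1: a[1]=5 > 1 → no swap
j=2: a[2]=3 > 1 → no swap
j=3: a[3]=5 > 1 → no swap
j=4: a[4]=1 ≤ 1 → i=0, swap a[0],a[4] → 1 5 3 5 5 4 1 3 3 1 4 3 1
j=5: a[5]=4 > 1 → no swap
j=6: a[6]=1 ≤ 1 → i=1, swap a[1],a[6] → 1 1 3 5 5 4 5 3 3 1 4 3 1
j=7: a[7]=3 > 1 → no swap
j=8: a[8]=3 > 1 → no swap
j=9: a[9]=1 ≤ 1 → i=2, swap a[2],a[9] → 1 1 1 5 5 4 5 3 3 3 4 3 1
(after j=9) a = 1 1 1 5 5 4 5 3 3 3 4 3 1

1 1 1 5 5 4 5 3 3 3 4 3 1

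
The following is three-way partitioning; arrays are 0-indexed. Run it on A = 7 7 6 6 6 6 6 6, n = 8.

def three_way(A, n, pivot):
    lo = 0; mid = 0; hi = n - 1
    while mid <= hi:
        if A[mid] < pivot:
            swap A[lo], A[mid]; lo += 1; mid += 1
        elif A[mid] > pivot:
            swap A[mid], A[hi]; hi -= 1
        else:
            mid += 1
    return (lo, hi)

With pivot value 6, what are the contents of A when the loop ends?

pivot = 6; lo=0, mid=0, hi=7
A[mid]=7>6: swap A[0],A[7]; hi=6 → 6 7 6 6 6 6 6 7
A[mid]=6=6: mid=1
A[mid]=7>6: swap A[1],A[6]; hi=5 → 6 6 6 6 6 6 7 7
A[mid]=6=6: mid=2
A[mid]=6=6: mid=3
A[mid]=6=6: mid=4
A[mid]=6=6: mid=5
A[mid]=6=6: mid=6
end: lo=0, hi=5; A = 6 6 6 6 6 6 7 7

6 6 6 6 6 6 7 7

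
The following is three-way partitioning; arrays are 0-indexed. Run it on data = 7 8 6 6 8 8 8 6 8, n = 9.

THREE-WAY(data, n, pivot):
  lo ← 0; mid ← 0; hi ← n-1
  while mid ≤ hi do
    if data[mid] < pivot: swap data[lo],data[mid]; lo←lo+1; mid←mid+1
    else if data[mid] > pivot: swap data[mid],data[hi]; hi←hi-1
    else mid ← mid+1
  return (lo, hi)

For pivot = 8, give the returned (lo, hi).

lo=0 mid=0 hi=8
7<8: swap(0,0), lo=1 mid=1 ⇒ 7 8 6 6 8 8 8 6 8
8=8: mid=2
6<8: swap(1,2), lo=2 mid=3 ⇒ 7 6 8 6 8 8 8 6 8
6<8: swap(2,3), lo=3 mid=4 ⇒ 7 6 6 8 8 8 8 6 8
8=8: mid=5
8=8: mid=6
8=8: mid=7
6<8: swap(3,7), lo=4 mid=8 ⇒ 7 6 6 6 8 8 8 8 8
8=8: mid=9
done. lo=4 hi=8; data=7 6 6 6 8 8 8 8 8

(4, 8)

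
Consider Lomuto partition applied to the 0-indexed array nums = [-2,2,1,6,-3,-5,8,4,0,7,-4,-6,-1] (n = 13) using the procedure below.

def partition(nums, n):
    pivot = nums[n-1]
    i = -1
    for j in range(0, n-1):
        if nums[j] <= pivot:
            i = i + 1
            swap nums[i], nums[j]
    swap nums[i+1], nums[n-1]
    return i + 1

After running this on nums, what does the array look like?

pivot=-1, i=-1
j=0: -2≤-1, i=0, swap(0,0) ⇒ [-2,2,1,6,-3,-5,8,4,0,7,-4,-6,-1]
j=1: 2>-1, skip
j=2: 1>-1, skip
j=3: 6>-1, skip
j=4: -3≤-1, i=1, swap(1,4) ⇒ [-2,-3,1,6,2,-5,8,4,0,7,-4,-6,-1]
j=5: -5≤-1, i=2, swap(2,5) ⇒ [-2,-3,-5,6,2,1,8,4,0,7,-4,-6,-1]
j=6: 8>-1, skip
j=7: 4>-1, skip
j=8: 0>-1, skip
j=9: 7>-1, skip
j=10: -4≤-1, i=3, swap(3,10) ⇒ [-2,-3,-5,-4,2,1,8,4,0,7,6,-6,-1]
j=11: -6≤-1, i=4, swap(4,11) ⇒ [-2,-3,-5,-4,-6,1,8,4,0,7,6,2,-1]
swap(5,12) ⇒ [-2,-3,-5,-4,-6,-1,8,4,0,7,6,2,1]; return 5

[-2,-3,-5,-4,-6,-1,8,4,0,7,6,2,1]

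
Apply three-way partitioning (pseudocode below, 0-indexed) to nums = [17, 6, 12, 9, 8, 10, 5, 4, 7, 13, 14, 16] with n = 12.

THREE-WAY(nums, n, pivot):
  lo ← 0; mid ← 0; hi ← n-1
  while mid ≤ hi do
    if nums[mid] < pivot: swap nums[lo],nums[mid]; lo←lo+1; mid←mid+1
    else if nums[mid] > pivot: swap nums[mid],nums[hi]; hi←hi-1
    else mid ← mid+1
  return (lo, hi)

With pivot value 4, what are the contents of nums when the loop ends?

[4, 12, 9, 8, 10, 5, 6, 7, 13, 14, 16, 17]

pivot = 4; lo=0, mid=0, hi=11
nums[mid]=17>4: swap nums[0],nums[11]; hi=10 → [16, 6, 12, 9, 8, 10, 5, 4, 7, 13, 14, 17]
nums[mid]=16>4: swap nums[0],nums[10]; hi=9 → [14, 6, 12, 9, 8, 10, 5, 4, 7, 13, 16, 17]
nums[mid]=14>4: swap nums[0],nums[9]; hi=8 → [13, 6, 12, 9, 8, 10, 5, 4, 7, 14, 16, 17]
nums[mid]=13>4: swap nums[0],nums[8]; hi=7 → [7, 6, 12, 9, 8, 10, 5, 4, 13, 14, 16, 17]
nums[mid]=7>4: swap nums[0],nums[7]; hi=6 → [4, 6, 12, 9, 8, 10, 5, 7, 13, 14, 16, 17]
nums[mid]=4=4: mid=1
nums[mid]=6>4: swap nums[1],nums[6]; hi=5 → [4, 5, 12, 9, 8, 10, 6, 7, 13, 14, 16, 17]
nums[mid]=5>4: swap nums[1],nums[5]; hi=4 → [4, 10, 12, 9, 8, 5, 6, 7, 13, 14, 16, 17]
nums[mid]=10>4: swap nums[1],nums[4]; hi=3 → [4, 8, 12, 9, 10, 5, 6, 7, 13, 14, 16, 17]
nums[mid]=8>4: swap nums[1],nums[3]; hi=2 → [4, 9, 12, 8, 10, 5, 6, 7, 13, 14, 16, 17]
nums[mid]=9>4: swap nums[1],nums[2]; hi=1 → [4, 12, 9, 8, 10, 5, 6, 7, 13, 14, 16, 17]
nums[mid]=12>4: swap nums[1],nums[1]; hi=0 → [4, 12, 9, 8, 10, 5, 6, 7, 13, 14, 16, 17]
end: lo=0, hi=0; nums = [4, 12, 9, 8, 10, 5, 6, 7, 13, 14, 16, 17]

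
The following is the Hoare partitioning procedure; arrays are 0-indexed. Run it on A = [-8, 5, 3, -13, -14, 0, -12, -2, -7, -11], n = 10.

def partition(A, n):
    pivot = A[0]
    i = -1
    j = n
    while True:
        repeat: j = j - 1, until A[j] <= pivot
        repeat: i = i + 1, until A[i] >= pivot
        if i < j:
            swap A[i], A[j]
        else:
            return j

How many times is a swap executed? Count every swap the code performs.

3

pivot = A[0] = -8; i = -1, j = 10
j→9 (A[9]=-11≤-8), i→0 (A[0]=-8≥-8); i<j, swap → [-11, 5, 3, -13, -14, 0, -12, -2, -7, -8]
j→6 (A[6]=-12≤-8), i→1 (A[1]=5≥-8); i<j, swap → [-11, -12, 3, -13, -14, 0, 5, -2, -7, -8]
j→4 (A[4]=-14≤-8), i→2 (A[2]=3≥-8); i<j, swap → [-11, -12, -14, -13, 3, 0, 5, -2, -7, -8]
j→3, i→4; i≥j, return j=3. A = [-11, -12, -14, -13, 3, 0, 5, -2, -7, -8]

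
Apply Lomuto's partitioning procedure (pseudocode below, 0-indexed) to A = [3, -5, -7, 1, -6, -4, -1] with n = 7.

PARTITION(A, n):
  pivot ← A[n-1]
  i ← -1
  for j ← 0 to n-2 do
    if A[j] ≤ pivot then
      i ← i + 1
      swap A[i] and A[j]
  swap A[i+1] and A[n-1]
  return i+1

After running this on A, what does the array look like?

pivot = A[6] = -1; i = -1
j=0: A[0]=3 > -1 → no swap
j=1: A[1]=-5 ≤ -1 → i=0, swap A[0],A[1] → [-5, 3, -7, 1, -6, -4, -1]
j=2: A[2]=-7 ≤ -1 → i=1, swap A[1],A[2] → [-5, -7, 3, 1, -6, -4, -1]
j=3: A[3]=1 > -1 → no swap
j=4: A[4]=-6 ≤ -1 → i=2, swap A[2],A[4] → [-5, -7, -6, 1, 3, -4, -1]
j=5: A[5]=-4 ≤ -1 → i=3, swap A[3],A[5] → [-5, -7, -6, -4, 3, 1, -1]
final swap A[4],A[6] → [-5, -7, -6, -4, -1, 1, 3]; return 4

[-5, -7, -6, -4, -1, 1, 3]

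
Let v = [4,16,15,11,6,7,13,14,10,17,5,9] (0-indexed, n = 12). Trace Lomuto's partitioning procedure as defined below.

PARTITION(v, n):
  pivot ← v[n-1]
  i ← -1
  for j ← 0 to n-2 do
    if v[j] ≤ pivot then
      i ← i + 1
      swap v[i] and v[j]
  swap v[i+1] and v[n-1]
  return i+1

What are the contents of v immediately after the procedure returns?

pivot = v[11] = 9; i = -1
j=0: v[0]=4 ≤ 9 → i=0, swap v[0],v[0] (no change) → [4,16,15,11,6,7,13,14,10,17,5,9]
j=1: v[1]=16 > 9 → no swap
j=2: v[2]=15 > 9 → no swap
j=3: v[3]=11 > 9 → no swap
j=4: v[4]=6 ≤ 9 → i=1, swap v[1],v[4] → [4,6,15,11,16,7,13,14,10,17,5,9]
j=5: v[5]=7 ≤ 9 → i=2, swap v[2],v[5] → [4,6,7,11,16,15,13,14,10,17,5,9]
j=6: v[6]=13 > 9 → no swap
j=7: v[7]=14 > 9 → no swap
j=8: v[8]=10 > 9 → no swap
j=9: v[9]=17 > 9 → no swap
j=10: v[10]=5 ≤ 9 → i=3, swap v[3],v[10] → [4,6,7,5,16,15,13,14,10,17,11,9]
final swap v[4],v[11] → [4,6,7,5,9,15,13,14,10,17,11,16]; return 4

[4,6,7,5,9,15,13,14,10,17,11,16]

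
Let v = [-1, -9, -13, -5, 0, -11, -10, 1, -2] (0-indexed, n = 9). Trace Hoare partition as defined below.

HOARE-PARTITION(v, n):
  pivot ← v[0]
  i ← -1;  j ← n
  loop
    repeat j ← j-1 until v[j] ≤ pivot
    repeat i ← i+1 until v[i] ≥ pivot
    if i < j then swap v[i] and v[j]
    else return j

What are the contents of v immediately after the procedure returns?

pivot = v[0] = -1; i = -1, j = 9
j→8 (v[8]=-2≤-1), i→0 (v[0]=-1≥-1); i<j, swap → [-2, -9, -13, -5, 0, -11, -10, 1, -1]
j→6 (v[6]=-10≤-1), i→4 (v[4]=0≥-1); i<j, swap → [-2, -9, -13, -5, -10, -11, 0, 1, -1]
j→5, i→6; i≥j, return j=5. v = [-2, -9, -13, -5, -10, -11, 0, 1, -1]

[-2, -9, -13, -5, -10, -11, 0, 1, -1]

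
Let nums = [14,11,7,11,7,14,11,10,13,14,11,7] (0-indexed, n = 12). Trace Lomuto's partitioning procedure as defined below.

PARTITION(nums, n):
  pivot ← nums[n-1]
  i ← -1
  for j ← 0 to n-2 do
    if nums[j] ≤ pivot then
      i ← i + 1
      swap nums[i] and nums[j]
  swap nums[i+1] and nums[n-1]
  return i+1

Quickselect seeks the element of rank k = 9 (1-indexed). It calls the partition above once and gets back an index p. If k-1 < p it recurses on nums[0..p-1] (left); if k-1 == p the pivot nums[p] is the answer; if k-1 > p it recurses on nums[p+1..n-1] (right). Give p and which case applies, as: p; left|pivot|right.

pivot=7, i=-1
j=0: 14>7, skip
j=1: 11>7, skip
j=2: 7≤7, i=0, swap(0,2) ⇒ [7,11,14,11,7,14,11,10,13,14,11,7]
j=3: 11>7, skip
j=4: 7≤7, i=1, swap(1,4) ⇒ [7,7,14,11,11,14,11,10,13,14,11,7]
j=5: 14>7, skip
j=6: 11>7, skip
j=7: 10>7, skip
j=8: 13>7, skip
j=9: 14>7, skip
j=10: 11>7, skip
swap(2,11) ⇒ [7,7,7,11,11,14,11,10,13,14,11,14]; return 2
p = 2; k-1 = 8 > 2 ⇒ right

2; right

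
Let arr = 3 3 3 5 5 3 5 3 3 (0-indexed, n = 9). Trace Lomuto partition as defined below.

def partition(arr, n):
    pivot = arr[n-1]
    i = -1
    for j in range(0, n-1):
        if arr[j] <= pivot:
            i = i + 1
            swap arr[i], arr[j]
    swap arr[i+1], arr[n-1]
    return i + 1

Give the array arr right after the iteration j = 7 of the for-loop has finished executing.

pivot = arr[8] = 3; i = -1
j=0: arr[0]=3 ≤ 3 → i=0, swap arr[0],arr[0] (no change) → 3 3 3 5 5 3 5 3 3
j=1: arr[1]=3 ≤ 3 → i=1, swap arr[1],arr[1] (no change) → 3 3 3 5 5 3 5 3 3
j=2: arr[2]=3 ≤ 3 → i=2, swap arr[2],arr[2] (no change) → 3 3 3 5 5 3 5 3 3
j=3: arr[3]=5 > 3 → no swap
j=4: arr[4]=5 > 3 → no swap
j=5: arr[5]=3 ≤ 3 → i=3, swap arr[3],arr[5] → 3 3 3 3 5 5 5 3 3
j=6: arr[6]=5 > 3 → no swap
j=7: arr[7]=3 ≤ 3 → i=4, swap arr[4],arr[7] → 3 3 3 3 3 5 5 5 3
(after j=7) arr = 3 3 3 3 3 5 5 5 3

3 3 3 3 3 5 5 5 3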